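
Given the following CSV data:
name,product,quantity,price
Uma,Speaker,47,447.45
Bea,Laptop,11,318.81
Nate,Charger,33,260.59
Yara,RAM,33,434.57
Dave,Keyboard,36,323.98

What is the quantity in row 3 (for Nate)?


Row 3: Nate
Column 'quantity' = 33

ANSWER: 33


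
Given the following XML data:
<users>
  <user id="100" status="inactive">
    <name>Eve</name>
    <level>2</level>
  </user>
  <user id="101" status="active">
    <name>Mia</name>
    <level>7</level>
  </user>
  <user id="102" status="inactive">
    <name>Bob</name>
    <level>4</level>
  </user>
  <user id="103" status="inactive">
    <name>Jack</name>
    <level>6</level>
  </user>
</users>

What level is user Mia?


Finding user: Mia
<level>7</level>

ANSWER: 7


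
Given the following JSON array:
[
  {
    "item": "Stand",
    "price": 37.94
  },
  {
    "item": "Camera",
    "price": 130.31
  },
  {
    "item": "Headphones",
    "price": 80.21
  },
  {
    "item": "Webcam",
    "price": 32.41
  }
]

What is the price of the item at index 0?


Array index 0 -> Stand
price = 37.94

ANSWER: 37.94


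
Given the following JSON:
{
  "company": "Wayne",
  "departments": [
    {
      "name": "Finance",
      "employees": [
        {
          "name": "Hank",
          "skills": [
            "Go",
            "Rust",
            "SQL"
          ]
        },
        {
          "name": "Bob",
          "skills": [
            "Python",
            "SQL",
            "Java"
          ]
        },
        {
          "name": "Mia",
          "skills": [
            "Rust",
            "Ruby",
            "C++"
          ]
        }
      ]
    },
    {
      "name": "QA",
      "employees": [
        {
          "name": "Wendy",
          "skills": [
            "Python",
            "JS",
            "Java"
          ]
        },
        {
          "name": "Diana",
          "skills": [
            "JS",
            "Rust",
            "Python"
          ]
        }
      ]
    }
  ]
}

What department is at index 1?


Path: departments[1].name
Value: QA

ANSWER: QA


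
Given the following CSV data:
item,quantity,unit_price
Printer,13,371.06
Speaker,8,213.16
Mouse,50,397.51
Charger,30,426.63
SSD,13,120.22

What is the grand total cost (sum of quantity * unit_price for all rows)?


Computing row totals:
  Printer: 13 * 371.06 = 4823.78
  Speaker: 8 * 213.16 = 1705.28
  Mouse: 50 * 397.51 = 19875.5
  Charger: 30 * 426.63 = 12798.9
  SSD: 13 * 120.22 = 1562.86
Grand total = 4823.78 + 1705.28 + 19875.5 + 12798.9 + 1562.86 = 40766.32

ANSWER: 40766.32


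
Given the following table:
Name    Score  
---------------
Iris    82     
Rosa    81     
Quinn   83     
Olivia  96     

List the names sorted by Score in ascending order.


Sorting by Score (ascending):
  Rosa: 81
  Iris: 82
  Quinn: 83
  Olivia: 96


ANSWER: Rosa, Iris, Quinn, Olivia


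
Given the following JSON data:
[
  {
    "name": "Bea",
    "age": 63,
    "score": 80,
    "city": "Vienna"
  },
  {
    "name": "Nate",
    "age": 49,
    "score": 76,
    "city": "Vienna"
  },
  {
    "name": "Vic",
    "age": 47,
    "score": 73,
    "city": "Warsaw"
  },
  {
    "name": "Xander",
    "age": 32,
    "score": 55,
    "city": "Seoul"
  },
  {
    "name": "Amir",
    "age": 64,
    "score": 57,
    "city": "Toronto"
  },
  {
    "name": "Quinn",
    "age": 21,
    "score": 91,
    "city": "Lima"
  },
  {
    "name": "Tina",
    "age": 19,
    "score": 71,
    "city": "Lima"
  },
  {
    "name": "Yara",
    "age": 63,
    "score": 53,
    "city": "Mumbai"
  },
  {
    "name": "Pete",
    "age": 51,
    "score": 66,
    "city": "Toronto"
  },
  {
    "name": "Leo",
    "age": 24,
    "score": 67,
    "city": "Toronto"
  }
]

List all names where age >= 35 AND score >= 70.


Checking both conditions:
  Bea (age=63, score=80) -> YES
  Nate (age=49, score=76) -> YES
  Vic (age=47, score=73) -> YES
  Xander (age=32, score=55) -> no
  Amir (age=64, score=57) -> no
  Quinn (age=21, score=91) -> no
  Tina (age=19, score=71) -> no
  Yara (age=63, score=53) -> no
  Pete (age=51, score=66) -> no
  Leo (age=24, score=67) -> no


ANSWER: Bea, Nate, Vic


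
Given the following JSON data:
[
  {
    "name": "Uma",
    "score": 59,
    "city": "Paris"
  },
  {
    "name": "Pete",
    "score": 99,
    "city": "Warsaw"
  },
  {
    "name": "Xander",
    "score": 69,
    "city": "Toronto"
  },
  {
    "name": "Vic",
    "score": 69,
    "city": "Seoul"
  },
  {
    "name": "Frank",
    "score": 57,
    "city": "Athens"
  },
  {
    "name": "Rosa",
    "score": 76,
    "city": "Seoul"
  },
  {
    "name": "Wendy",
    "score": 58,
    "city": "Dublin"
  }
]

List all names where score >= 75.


Filtering records where score >= 75:
  Uma (score=59) -> no
  Pete (score=99) -> YES
  Xander (score=69) -> no
  Vic (score=69) -> no
  Frank (score=57) -> no
  Rosa (score=76) -> YES
  Wendy (score=58) -> no


ANSWER: Pete, Rosa


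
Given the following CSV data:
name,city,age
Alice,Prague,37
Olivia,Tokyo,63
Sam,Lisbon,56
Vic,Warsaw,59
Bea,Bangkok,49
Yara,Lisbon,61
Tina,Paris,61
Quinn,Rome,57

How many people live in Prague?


Scanning city column for 'Prague':
  Row 1: Alice -> MATCH
Total matches: 1

ANSWER: 1


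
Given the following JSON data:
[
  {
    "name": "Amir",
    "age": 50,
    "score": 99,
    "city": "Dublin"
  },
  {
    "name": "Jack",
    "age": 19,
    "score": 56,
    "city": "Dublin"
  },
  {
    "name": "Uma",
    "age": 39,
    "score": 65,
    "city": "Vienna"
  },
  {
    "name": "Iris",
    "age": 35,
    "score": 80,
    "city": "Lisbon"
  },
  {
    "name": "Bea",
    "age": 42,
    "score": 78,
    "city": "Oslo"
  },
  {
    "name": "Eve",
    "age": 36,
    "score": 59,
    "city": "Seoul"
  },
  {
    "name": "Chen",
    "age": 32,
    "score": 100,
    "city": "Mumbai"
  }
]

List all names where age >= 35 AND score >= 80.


Checking both conditions:
  Amir (age=50, score=99) -> YES
  Jack (age=19, score=56) -> no
  Uma (age=39, score=65) -> no
  Iris (age=35, score=80) -> YES
  Bea (age=42, score=78) -> no
  Eve (age=36, score=59) -> no
  Chen (age=32, score=100) -> no


ANSWER: Amir, Iris


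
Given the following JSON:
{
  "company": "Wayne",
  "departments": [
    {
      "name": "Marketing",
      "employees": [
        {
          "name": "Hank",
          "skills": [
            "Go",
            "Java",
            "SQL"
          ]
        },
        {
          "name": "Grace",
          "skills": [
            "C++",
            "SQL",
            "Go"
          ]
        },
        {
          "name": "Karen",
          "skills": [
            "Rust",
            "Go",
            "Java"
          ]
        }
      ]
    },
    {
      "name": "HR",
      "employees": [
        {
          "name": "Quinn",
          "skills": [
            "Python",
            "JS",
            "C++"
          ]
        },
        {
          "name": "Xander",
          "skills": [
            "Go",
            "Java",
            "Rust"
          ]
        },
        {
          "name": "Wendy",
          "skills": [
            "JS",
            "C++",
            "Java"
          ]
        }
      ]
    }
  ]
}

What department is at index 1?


Path: departments[1].name
Value: HR

ANSWER: HR


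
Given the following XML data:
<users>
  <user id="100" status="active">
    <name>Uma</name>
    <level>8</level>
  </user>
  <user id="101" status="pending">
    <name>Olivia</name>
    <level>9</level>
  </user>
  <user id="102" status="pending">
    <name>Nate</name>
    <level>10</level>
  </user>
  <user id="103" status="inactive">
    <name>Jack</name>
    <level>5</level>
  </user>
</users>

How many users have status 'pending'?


Counting users with status='pending':
  Olivia (id=101) -> MATCH
  Nate (id=102) -> MATCH
Count: 2

ANSWER: 2


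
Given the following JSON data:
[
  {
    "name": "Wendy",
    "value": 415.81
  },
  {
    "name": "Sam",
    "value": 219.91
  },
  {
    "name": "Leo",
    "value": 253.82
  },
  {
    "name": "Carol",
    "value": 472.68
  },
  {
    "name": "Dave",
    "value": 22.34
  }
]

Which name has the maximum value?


Comparing values:
  Wendy: 415.81
  Sam: 219.91
  Leo: 253.82
  Carol: 472.68
  Dave: 22.34
Maximum: Carol (472.68)

ANSWER: Carol


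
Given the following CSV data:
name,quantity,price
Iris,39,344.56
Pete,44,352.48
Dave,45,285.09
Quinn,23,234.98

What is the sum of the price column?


Values in 'price' column:
  Row 1: 344.56
  Row 2: 352.48
  Row 3: 285.09
  Row 4: 234.98
Sum = 344.56 + 352.48 + 285.09 + 234.98 = 1217.11

ANSWER: 1217.11


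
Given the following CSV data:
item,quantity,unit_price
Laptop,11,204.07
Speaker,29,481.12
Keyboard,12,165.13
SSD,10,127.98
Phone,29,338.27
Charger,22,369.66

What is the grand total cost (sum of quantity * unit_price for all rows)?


Computing row totals:
  Laptop: 11 * 204.07 = 2244.77
  Speaker: 29 * 481.12 = 13952.48
  Keyboard: 12 * 165.13 = 1981.56
  SSD: 10 * 127.98 = 1279.8
  Phone: 29 * 338.27 = 9809.83
  Charger: 22 * 369.66 = 8132.52
Grand total = 2244.77 + 13952.48 + 1981.56 + 1279.8 + 9809.83 + 8132.52 = 37400.96

ANSWER: 37400.96


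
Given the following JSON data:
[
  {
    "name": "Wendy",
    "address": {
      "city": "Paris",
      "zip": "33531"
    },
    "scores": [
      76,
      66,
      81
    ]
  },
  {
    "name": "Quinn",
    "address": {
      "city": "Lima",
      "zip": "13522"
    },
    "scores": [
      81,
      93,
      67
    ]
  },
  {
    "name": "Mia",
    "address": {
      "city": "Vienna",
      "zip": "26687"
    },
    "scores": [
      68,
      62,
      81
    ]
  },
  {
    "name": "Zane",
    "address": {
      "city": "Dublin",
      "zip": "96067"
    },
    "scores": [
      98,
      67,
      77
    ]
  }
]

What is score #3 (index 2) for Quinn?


Path: records[1].scores[2]
Value: 67

ANSWER: 67


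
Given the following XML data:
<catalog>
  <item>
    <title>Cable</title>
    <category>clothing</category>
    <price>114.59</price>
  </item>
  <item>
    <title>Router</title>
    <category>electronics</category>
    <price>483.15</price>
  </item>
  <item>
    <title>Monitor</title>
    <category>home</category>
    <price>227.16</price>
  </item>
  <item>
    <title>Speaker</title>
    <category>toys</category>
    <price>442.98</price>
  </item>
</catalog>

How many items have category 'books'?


Scanning <item> elements for <category>books</category>:
Count: 0

ANSWER: 0


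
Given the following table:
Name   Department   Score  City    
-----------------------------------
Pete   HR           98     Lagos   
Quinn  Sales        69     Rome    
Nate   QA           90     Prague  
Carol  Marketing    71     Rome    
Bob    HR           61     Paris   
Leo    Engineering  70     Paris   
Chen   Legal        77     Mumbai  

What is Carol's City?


Row 4: Carol
City = Rome

ANSWER: Rome


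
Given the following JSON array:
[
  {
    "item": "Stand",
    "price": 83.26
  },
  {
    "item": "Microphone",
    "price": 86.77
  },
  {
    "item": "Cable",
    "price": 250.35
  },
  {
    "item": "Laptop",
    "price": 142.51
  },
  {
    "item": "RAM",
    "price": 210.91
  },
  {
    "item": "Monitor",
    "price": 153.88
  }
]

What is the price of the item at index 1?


Array index 1 -> Microphone
price = 86.77

ANSWER: 86.77


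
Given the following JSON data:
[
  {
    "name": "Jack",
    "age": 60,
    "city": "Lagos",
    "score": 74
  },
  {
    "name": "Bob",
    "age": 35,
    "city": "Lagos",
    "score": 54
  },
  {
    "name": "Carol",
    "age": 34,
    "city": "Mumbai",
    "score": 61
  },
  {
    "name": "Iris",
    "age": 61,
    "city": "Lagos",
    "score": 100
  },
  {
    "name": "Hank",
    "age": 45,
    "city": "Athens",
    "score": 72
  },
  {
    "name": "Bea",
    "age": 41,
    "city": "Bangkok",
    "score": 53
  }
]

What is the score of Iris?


Looking up record where name = Iris
Record index: 3
Field 'score' = 100

ANSWER: 100


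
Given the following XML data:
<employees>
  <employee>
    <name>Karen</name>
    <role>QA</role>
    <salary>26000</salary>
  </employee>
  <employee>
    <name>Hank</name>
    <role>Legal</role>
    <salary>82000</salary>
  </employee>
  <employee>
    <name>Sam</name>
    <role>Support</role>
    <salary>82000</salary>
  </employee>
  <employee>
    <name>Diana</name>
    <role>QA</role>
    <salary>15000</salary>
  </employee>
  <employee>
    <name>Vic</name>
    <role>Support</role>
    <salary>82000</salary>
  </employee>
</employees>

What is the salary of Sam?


Searching for <employee> with <name>Sam</name>
Found at position 3
<salary>82000</salary>

ANSWER: 82000


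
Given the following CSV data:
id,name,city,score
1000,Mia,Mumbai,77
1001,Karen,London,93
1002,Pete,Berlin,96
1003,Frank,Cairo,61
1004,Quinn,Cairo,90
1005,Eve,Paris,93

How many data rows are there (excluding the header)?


Counting rows (excluding header):
Header: id,name,city,score
Data rows: 6

ANSWER: 6


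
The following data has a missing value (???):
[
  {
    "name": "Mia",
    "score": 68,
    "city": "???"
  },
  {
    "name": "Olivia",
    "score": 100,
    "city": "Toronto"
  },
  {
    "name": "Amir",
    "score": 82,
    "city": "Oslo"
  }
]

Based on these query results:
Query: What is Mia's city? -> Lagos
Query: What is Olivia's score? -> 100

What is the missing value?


The missing value is Mia's city
From query: Mia's city = Lagos

ANSWER: Lagos


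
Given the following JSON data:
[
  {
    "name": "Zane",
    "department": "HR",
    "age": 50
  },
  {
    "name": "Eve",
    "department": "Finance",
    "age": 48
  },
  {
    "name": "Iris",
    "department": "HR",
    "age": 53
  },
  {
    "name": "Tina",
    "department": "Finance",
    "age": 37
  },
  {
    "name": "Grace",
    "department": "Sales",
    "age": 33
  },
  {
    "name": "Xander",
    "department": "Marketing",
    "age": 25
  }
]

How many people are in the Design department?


Scanning records for department = Design
  No matches found
Count: 0

ANSWER: 0


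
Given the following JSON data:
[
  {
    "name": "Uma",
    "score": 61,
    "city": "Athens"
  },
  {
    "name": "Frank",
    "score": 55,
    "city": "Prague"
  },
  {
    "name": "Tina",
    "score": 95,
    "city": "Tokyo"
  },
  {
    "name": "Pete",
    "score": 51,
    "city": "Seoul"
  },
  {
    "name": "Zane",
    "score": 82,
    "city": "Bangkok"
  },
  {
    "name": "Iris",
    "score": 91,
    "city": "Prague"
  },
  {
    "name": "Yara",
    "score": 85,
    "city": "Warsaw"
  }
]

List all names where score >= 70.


Filtering records where score >= 70:
  Uma (score=61) -> no
  Frank (score=55) -> no
  Tina (score=95) -> YES
  Pete (score=51) -> no
  Zane (score=82) -> YES
  Iris (score=91) -> YES
  Yara (score=85) -> YES


ANSWER: Tina, Zane, Iris, Yara


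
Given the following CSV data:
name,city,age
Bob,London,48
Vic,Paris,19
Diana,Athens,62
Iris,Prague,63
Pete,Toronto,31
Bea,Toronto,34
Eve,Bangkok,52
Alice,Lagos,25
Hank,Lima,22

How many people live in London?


Scanning city column for 'London':
  Row 1: Bob -> MATCH
Total matches: 1

ANSWER: 1


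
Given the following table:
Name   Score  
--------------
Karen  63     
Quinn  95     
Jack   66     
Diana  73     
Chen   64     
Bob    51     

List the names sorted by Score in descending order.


Sorting by Score (descending):
  Quinn: 95
  Diana: 73
  Jack: 66
  Chen: 64
  Karen: 63
  Bob: 51


ANSWER: Quinn, Diana, Jack, Chen, Karen, Bob


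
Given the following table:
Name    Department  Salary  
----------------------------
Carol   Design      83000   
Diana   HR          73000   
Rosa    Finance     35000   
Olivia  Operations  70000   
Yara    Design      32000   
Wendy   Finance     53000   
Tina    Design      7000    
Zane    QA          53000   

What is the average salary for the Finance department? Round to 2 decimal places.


Finance department members:
  Rosa: 35000
  Wendy: 53000
Sum = 88000
Count = 2
Average = 88000 / 2 = 44000.00

ANSWER: 44000.00


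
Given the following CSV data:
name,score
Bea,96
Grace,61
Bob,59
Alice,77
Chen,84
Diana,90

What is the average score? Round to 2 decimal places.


Scores: 96, 61, 59, 77, 84, 90
Sum = 467
Count = 6
Average = 467 / 6 = 77.83

ANSWER: 77.83


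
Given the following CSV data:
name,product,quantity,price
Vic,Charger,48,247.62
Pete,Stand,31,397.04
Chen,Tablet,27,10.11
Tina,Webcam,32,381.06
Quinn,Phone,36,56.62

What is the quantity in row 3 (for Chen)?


Row 3: Chen
Column 'quantity' = 27

ANSWER: 27


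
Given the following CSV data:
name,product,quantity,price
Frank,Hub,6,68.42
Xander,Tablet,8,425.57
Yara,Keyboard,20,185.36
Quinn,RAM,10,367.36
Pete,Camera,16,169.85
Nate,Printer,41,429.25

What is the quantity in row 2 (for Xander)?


Row 2: Xander
Column 'quantity' = 8

ANSWER: 8


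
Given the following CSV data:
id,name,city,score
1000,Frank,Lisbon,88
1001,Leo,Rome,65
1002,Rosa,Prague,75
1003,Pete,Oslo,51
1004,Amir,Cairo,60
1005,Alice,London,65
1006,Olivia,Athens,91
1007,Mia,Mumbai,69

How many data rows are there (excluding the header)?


Counting rows (excluding header):
Header: id,name,city,score
Data rows: 8

ANSWER: 8


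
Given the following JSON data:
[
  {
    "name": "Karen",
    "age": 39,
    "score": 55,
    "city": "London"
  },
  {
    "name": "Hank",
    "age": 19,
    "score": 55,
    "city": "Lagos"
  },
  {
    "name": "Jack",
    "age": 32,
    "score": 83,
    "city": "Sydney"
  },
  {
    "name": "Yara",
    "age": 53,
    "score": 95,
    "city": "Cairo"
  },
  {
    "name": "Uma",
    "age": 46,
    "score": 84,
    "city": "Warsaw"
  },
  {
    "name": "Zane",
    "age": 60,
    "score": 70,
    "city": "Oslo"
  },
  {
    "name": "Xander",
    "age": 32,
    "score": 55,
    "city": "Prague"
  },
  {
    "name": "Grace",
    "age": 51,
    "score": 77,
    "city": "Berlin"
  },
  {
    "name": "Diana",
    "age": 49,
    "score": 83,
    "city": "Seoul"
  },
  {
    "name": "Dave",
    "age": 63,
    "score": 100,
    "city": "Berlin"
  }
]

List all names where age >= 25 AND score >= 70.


Checking both conditions:
  Karen (age=39, score=55) -> no
  Hank (age=19, score=55) -> no
  Jack (age=32, score=83) -> YES
  Yara (age=53, score=95) -> YES
  Uma (age=46, score=84) -> YES
  Zane (age=60, score=70) -> YES
  Xander (age=32, score=55) -> no
  Grace (age=51, score=77) -> YES
  Diana (age=49, score=83) -> YES
  Dave (age=63, score=100) -> YES


ANSWER: Jack, Yara, Uma, Zane, Grace, Diana, Dave


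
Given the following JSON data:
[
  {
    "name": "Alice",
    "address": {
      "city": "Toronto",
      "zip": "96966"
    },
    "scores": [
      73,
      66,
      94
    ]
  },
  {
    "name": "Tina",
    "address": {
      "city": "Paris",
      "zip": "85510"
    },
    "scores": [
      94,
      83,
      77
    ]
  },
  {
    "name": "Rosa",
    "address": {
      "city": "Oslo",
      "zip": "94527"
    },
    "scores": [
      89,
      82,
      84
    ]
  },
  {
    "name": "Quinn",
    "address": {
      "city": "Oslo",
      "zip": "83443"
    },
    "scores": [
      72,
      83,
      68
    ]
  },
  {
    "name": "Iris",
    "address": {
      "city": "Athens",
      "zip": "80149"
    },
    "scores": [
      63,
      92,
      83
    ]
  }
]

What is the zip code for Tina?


Path: records[1].address.zip
Value: 85510

ANSWER: 85510


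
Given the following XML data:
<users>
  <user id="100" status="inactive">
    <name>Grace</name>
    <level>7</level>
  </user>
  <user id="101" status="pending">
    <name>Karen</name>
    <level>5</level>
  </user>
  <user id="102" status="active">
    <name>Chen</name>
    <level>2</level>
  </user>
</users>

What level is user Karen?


Finding user: Karen
<level>5</level>

ANSWER: 5


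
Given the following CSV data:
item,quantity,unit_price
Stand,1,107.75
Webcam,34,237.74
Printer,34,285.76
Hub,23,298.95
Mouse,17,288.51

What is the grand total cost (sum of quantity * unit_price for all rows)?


Computing row totals:
  Stand: 1 * 107.75 = 107.75
  Webcam: 34 * 237.74 = 8083.16
  Printer: 34 * 285.76 = 9715.84
  Hub: 23 * 298.95 = 6875.85
  Mouse: 17 * 288.51 = 4904.67
Grand total = 107.75 + 8083.16 + 9715.84 + 6875.85 + 4904.67 = 29687.27

ANSWER: 29687.27


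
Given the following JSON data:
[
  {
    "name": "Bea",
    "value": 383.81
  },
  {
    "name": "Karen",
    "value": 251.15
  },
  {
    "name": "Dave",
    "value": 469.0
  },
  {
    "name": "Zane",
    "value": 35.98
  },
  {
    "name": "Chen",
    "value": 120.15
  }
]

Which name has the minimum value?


Comparing values:
  Bea: 383.81
  Karen: 251.15
  Dave: 469.0
  Zane: 35.98
  Chen: 120.15
Minimum: Zane (35.98)

ANSWER: Zane


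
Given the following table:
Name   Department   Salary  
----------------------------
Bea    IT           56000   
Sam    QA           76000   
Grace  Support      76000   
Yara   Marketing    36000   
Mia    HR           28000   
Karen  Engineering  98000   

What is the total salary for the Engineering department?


Engineering department members:
  Karen: 98000
Total = 98000 = 98000

ANSWER: 98000


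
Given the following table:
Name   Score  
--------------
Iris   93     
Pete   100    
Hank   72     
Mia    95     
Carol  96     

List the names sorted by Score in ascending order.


Sorting by Score (ascending):
  Hank: 72
  Iris: 93
  Mia: 95
  Carol: 96
  Pete: 100


ANSWER: Hank, Iris, Mia, Carol, Pete


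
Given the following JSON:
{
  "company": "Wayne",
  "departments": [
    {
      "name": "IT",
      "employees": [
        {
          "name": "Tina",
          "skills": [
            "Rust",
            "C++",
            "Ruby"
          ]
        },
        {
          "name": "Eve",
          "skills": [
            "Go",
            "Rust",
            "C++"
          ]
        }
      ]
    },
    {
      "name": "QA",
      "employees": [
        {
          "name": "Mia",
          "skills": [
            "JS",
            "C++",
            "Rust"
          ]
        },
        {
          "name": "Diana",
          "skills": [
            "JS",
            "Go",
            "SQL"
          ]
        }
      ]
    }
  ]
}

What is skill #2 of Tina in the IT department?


Path: departments[0].employees[0].skills[1]
Value: C++

ANSWER: C++


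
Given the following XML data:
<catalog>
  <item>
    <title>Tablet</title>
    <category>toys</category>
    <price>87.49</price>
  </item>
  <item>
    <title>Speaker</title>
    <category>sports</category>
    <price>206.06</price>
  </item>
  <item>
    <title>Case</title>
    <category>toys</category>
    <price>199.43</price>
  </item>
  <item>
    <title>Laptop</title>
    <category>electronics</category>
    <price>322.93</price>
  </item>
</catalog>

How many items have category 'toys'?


Scanning <item> elements for <category>toys</category>:
  Item 1: Tablet -> MATCH
  Item 3: Case -> MATCH
Count: 2

ANSWER: 2


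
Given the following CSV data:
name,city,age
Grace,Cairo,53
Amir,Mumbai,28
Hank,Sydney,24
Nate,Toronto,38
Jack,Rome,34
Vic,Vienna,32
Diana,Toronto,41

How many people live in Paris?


Scanning city column for 'Paris':
Total matches: 0

ANSWER: 0


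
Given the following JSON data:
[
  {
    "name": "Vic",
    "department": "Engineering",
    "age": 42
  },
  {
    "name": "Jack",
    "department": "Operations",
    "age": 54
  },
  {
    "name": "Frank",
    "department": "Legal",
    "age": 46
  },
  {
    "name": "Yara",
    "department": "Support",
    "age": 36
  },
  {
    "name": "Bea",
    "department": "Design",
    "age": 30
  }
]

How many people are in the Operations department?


Scanning records for department = Operations
  Record 1: Jack
Count: 1

ANSWER: 1


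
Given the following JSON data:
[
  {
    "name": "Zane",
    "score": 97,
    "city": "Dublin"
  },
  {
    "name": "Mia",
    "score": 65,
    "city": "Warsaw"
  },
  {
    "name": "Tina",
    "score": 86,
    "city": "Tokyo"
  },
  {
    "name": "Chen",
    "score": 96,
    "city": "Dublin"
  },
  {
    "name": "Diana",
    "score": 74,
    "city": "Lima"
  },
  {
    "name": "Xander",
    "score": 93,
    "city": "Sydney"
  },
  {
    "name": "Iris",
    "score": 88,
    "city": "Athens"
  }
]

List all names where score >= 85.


Filtering records where score >= 85:
  Zane (score=97) -> YES
  Mia (score=65) -> no
  Tina (score=86) -> YES
  Chen (score=96) -> YES
  Diana (score=74) -> no
  Xander (score=93) -> YES
  Iris (score=88) -> YES


ANSWER: Zane, Tina, Chen, Xander, Iris


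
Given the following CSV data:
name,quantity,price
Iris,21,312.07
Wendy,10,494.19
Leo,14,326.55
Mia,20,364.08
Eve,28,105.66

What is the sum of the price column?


Values in 'price' column:
  Row 1: 312.07
  Row 2: 494.19
  Row 3: 326.55
  Row 4: 364.08
  Row 5: 105.66
Sum = 312.07 + 494.19 + 326.55 + 364.08 + 105.66 = 1602.55

ANSWER: 1602.55


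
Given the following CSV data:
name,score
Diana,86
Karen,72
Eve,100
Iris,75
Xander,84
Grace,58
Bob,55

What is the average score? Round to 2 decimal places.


Scores: 86, 72, 100, 75, 84, 58, 55
Sum = 530
Count = 7
Average = 530 / 7 = 75.71

ANSWER: 75.71


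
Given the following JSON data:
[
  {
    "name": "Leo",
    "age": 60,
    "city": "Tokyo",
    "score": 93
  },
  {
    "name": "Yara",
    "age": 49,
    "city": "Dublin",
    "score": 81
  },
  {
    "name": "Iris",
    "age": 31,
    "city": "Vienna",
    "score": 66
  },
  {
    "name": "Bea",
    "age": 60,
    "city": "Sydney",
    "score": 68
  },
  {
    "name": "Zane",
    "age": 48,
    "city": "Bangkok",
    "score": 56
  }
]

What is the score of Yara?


Looking up record where name = Yara
Record index: 1
Field 'score' = 81

ANSWER: 81


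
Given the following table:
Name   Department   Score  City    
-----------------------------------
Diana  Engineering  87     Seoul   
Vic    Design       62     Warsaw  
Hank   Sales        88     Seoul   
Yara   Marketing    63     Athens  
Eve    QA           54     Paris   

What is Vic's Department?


Row 2: Vic
Department = Design

ANSWER: Design


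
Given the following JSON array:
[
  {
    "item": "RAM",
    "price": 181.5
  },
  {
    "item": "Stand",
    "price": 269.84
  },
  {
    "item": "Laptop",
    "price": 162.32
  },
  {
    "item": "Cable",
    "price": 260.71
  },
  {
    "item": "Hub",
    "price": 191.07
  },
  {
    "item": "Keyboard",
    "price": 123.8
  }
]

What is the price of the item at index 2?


Array index 2 -> Laptop
price = 162.32

ANSWER: 162.32


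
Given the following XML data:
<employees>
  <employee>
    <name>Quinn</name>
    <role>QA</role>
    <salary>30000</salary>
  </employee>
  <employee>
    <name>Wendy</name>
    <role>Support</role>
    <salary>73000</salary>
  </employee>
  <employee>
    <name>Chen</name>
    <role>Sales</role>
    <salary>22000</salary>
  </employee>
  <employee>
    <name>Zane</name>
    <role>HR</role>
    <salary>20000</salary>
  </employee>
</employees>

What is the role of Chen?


Searching for <employee> with <name>Chen</name>
Found at position 3
<role>Sales</role>

ANSWER: Sales


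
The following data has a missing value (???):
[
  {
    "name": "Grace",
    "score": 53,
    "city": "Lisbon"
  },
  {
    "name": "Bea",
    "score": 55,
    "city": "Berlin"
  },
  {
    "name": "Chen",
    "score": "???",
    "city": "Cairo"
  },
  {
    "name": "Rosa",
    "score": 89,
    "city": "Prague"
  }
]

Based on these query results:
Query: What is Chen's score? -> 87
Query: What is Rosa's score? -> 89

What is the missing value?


The missing value is Chen's score
From query: Chen's score = 87

ANSWER: 87


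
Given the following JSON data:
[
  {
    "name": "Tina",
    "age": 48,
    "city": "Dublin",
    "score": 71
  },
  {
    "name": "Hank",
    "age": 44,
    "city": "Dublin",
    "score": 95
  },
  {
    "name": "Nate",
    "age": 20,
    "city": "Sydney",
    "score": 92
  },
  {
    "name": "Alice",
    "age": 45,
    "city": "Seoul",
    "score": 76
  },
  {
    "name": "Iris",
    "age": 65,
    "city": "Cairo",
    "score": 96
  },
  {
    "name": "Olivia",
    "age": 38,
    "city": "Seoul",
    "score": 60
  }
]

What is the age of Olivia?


Looking up record where name = Olivia
Record index: 5
Field 'age' = 38

ANSWER: 38


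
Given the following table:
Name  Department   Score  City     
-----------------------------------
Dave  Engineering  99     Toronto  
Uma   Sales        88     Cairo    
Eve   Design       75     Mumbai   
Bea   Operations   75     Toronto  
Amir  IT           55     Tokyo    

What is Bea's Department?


Row 4: Bea
Department = Operations

ANSWER: Operations


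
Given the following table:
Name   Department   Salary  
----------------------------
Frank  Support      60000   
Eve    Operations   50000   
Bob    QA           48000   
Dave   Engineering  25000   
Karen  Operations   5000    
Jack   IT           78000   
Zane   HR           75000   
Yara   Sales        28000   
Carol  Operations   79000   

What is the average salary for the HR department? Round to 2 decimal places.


HR department members:
  Zane: 75000
Sum = 75000
Count = 1
Average = 75000 / 1 = 75000.00

ANSWER: 75000.00


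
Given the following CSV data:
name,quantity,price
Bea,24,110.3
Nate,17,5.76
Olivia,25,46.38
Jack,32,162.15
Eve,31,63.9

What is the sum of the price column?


Values in 'price' column:
  Row 1: 110.3
  Row 2: 5.76
  Row 3: 46.38
  Row 4: 162.15
  Row 5: 63.9
Sum = 110.3 + 5.76 + 46.38 + 162.15 + 63.9 = 388.49

ANSWER: 388.49


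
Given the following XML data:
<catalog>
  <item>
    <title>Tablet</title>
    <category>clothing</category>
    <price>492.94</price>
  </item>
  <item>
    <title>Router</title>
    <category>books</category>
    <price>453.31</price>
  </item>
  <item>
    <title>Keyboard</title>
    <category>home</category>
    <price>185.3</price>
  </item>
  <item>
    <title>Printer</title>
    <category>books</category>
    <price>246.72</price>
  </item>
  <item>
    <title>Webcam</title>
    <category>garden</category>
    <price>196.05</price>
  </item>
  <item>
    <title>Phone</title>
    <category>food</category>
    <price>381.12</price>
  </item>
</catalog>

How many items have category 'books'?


Scanning <item> elements for <category>books</category>:
  Item 2: Router -> MATCH
  Item 4: Printer -> MATCH
Count: 2

ANSWER: 2


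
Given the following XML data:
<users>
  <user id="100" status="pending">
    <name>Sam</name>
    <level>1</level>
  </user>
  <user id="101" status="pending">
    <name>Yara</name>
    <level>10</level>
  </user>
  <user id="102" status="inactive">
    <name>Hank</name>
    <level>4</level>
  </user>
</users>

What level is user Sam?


Finding user: Sam
<level>1</level>

ANSWER: 1


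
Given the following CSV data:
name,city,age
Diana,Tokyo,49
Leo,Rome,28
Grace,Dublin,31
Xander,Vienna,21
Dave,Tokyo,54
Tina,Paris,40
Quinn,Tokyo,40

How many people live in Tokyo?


Scanning city column for 'Tokyo':
  Row 1: Diana -> MATCH
  Row 5: Dave -> MATCH
  Row 7: Quinn -> MATCH
Total matches: 3

ANSWER: 3


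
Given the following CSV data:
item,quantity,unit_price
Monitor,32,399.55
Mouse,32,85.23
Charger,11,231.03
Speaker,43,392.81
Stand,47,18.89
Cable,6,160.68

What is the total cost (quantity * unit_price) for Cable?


Row: Cable
quantity = 6
unit_price = 160.68
total = 6 * 160.68 = 964.08

ANSWER: 964.08


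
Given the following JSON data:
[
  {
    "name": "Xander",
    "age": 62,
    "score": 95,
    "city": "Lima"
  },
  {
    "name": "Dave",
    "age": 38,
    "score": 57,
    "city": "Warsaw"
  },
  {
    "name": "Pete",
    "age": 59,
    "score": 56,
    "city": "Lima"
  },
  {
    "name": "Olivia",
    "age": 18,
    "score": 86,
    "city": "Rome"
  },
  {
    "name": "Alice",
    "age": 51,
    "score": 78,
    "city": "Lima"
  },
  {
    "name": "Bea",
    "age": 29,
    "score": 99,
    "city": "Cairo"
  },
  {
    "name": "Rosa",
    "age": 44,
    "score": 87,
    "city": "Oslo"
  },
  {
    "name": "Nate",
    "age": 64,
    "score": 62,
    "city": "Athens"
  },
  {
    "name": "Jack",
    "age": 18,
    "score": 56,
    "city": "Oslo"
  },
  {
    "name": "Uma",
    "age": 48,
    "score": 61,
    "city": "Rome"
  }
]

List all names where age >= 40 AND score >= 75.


Checking both conditions:
  Xander (age=62, score=95) -> YES
  Dave (age=38, score=57) -> no
  Pete (age=59, score=56) -> no
  Olivia (age=18, score=86) -> no
  Alice (age=51, score=78) -> YES
  Bea (age=29, score=99) -> no
  Rosa (age=44, score=87) -> YES
  Nate (age=64, score=62) -> no
  Jack (age=18, score=56) -> no
  Uma (age=48, score=61) -> no


ANSWER: Xander, Alice, Rosa


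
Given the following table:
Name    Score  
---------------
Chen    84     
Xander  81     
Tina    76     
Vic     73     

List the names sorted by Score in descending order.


Sorting by Score (descending):
  Chen: 84
  Xander: 81
  Tina: 76
  Vic: 73


ANSWER: Chen, Xander, Tina, Vic


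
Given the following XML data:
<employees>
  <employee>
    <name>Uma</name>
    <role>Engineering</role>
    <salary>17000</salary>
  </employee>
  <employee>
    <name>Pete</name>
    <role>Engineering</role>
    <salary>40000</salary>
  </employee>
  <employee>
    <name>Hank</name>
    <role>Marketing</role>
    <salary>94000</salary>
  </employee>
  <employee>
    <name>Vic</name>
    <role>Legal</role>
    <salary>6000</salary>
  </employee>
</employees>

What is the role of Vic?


Searching for <employee> with <name>Vic</name>
Found at position 4
<role>Legal</role>

ANSWER: Legal


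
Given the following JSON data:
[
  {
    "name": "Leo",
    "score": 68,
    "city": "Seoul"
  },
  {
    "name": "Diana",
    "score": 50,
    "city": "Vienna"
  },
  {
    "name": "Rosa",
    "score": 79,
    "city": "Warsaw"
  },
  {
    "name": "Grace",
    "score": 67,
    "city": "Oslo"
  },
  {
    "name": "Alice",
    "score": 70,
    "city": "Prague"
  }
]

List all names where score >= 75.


Filtering records where score >= 75:
  Leo (score=68) -> no
  Diana (score=50) -> no
  Rosa (score=79) -> YES
  Grace (score=67) -> no
  Alice (score=70) -> no


ANSWER: Rosa


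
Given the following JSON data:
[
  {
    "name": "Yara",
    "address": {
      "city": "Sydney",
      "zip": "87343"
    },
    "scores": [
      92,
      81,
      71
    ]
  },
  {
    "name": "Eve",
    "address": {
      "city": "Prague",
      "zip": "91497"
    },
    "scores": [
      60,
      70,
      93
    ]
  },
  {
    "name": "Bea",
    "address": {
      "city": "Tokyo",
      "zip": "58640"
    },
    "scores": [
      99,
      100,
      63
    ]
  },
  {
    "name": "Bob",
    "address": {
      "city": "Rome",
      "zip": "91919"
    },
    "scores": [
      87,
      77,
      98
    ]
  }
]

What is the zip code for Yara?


Path: records[0].address.zip
Value: 87343

ANSWER: 87343


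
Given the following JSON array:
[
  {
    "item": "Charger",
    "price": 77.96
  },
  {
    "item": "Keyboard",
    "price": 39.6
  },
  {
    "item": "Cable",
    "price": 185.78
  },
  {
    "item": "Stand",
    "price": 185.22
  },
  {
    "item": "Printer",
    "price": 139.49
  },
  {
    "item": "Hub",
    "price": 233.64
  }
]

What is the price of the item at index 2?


Array index 2 -> Cable
price = 185.78

ANSWER: 185.78


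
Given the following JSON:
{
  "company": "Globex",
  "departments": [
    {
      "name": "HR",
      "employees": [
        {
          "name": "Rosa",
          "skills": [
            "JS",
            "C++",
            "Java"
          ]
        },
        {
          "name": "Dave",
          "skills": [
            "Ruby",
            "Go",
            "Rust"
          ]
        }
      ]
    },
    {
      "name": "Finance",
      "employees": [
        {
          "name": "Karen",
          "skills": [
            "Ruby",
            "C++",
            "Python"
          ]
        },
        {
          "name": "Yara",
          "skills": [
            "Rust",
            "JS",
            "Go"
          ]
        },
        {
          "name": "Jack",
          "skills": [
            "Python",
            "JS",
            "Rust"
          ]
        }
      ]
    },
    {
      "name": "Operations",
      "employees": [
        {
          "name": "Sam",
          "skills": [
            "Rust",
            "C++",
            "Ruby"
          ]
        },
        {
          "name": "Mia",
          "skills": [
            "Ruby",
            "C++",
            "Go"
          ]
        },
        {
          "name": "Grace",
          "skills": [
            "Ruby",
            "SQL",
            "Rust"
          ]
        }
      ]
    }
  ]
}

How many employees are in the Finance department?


Path: departments[1].employees
Count: 3

ANSWER: 3


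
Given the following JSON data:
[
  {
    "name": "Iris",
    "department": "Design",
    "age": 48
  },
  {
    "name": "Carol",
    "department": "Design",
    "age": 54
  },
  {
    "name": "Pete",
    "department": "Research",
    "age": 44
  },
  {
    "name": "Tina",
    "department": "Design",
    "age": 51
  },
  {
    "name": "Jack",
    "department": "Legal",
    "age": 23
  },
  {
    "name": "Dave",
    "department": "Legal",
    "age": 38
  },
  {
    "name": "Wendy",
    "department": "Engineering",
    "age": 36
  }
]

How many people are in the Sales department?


Scanning records for department = Sales
  No matches found
Count: 0

ANSWER: 0


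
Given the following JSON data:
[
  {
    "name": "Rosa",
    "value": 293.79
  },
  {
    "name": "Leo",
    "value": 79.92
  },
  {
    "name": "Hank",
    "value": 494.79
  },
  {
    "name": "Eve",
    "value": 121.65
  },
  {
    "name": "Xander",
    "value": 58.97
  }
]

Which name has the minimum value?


Comparing values:
  Rosa: 293.79
  Leo: 79.92
  Hank: 494.79
  Eve: 121.65
  Xander: 58.97
Minimum: Xander (58.97)

ANSWER: Xander


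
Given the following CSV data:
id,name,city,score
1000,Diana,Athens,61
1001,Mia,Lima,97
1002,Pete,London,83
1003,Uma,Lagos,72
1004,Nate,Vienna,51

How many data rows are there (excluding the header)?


Counting rows (excluding header):
Header: id,name,city,score
Data rows: 5

ANSWER: 5


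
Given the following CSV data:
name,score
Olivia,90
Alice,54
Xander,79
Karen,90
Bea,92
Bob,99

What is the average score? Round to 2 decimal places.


Scores: 90, 54, 79, 90, 92, 99
Sum = 504
Count = 6
Average = 504 / 6 = 84.00

ANSWER: 84.00


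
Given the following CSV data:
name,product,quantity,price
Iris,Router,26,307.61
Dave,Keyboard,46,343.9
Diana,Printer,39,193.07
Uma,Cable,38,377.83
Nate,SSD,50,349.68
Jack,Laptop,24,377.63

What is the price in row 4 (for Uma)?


Row 4: Uma
Column 'price' = 377.83

ANSWER: 377.83


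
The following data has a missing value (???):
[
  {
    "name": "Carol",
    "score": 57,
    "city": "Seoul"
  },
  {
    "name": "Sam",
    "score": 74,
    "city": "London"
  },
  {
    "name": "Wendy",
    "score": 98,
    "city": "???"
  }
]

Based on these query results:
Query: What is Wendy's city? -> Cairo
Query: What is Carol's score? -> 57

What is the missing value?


The missing value is Wendy's city
From query: Wendy's city = Cairo

ANSWER: Cairo


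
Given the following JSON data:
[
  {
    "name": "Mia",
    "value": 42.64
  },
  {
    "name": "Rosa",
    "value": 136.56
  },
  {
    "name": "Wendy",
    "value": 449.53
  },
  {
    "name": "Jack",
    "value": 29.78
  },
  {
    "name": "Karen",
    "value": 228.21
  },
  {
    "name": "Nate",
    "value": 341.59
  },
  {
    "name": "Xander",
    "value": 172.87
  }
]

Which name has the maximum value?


Comparing values:
  Mia: 42.64
  Rosa: 136.56
  Wendy: 449.53
  Jack: 29.78
  Karen: 228.21
  Nate: 341.59
  Xander: 172.87
Maximum: Wendy (449.53)

ANSWER: Wendy


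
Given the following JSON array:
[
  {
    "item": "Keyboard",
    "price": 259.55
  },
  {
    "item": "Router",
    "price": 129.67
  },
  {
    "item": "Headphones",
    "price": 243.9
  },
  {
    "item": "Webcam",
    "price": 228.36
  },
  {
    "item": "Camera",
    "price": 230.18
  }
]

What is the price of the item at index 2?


Array index 2 -> Headphones
price = 243.9

ANSWER: 243.9
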